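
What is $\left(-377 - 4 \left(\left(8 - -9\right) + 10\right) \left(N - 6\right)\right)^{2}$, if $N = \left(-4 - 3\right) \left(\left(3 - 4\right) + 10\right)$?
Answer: $50055625$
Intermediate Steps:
$N = -63$ ($N = - 7 \left(\left(3 - 4\right) + 10\right) = - 7 \left(-1 + 10\right) = \left(-7\right) 9 = -63$)
$\left(-377 - 4 \left(\left(8 - -9\right) + 10\right) \left(N - 6\right)\right)^{2} = \left(-377 - 4 \left(\left(8 - -9\right) + 10\right) \left(-63 - 6\right)\right)^{2} = \left(-377 - 4 \left(\left(8 + 9\right) + 10\right) \left(-69\right)\right)^{2} = \left(-377 - 4 \left(17 + 10\right) \left(-69\right)\right)^{2} = \left(-377 - 4 \cdot 27 \left(-69\right)\right)^{2} = \left(-377 - -7452\right)^{2} = \left(-377 + 7452\right)^{2} = 7075^{2} = 50055625$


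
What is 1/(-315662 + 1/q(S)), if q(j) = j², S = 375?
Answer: -140625/44389968749 ≈ -3.1679e-6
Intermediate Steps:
1/(-315662 + 1/q(S)) = 1/(-315662 + 1/(375²)) = 1/(-315662 + 1/140625) = 1/(-44389968749/140625) = -140625/44389968749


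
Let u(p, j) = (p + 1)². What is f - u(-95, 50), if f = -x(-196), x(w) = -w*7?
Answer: -10208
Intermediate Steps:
x(w) = -7*w
u(p, j) = (1 + p)²
f = -1372 (f = -(-7)*(-196) = -1*1372 = -1372)
f - u(-95, 50) = -1372 - (1 - 95)² = -1372 - 1*(-94)² = -1372 - 1*8836 = -1372 - 8836 = -10208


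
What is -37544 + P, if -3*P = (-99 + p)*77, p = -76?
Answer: -99157/3 ≈ -33052.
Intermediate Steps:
P = 13475/3 (P = -(-99 - 76)*77/3 = -(-175)*77/3 = -⅓*(-13475) = 13475/3 ≈ 4491.7)
-37544 + P = -37544 + 13475/3 = -99157/3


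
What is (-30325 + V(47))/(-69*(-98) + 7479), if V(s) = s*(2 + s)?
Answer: -28022/14241 ≈ -1.9677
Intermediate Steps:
(-30325 + V(47))/(-69*(-98) + 7479) = (-30325 + 47*(2 + 47))/(-69*(-98) + 7479) = (-30325 + 47*49)/(6762 + 7479) = (-30325 + 2303)/14241 = -28022*1/14241 = -28022/14241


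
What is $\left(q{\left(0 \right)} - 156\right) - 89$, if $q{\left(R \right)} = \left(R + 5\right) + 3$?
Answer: $-237$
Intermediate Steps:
$q{\left(R \right)} = 8 + R$ ($q{\left(R \right)} = \left(5 + R\right) + 3 = 8 + R$)
$\left(q{\left(0 \right)} - 156\right) - 89 = \left(\left(8 + 0\right) - 156\right) - 89 = \left(8 - 156\right) - 89 = -148 - 89 = -237$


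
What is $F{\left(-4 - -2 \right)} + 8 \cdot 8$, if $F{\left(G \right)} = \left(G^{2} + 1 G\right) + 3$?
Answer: $69$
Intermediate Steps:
$F{\left(G \right)} = 3 + G + G^{2}$ ($F{\left(G \right)} = \left(G^{2} + G\right) + 3 = \left(G + G^{2}\right) + 3 = 3 + G + G^{2}$)
$F{\left(-4 - -2 \right)} + 8 \cdot 8 = \left(3 - 2 + \left(-4 - -2\right)^{2}\right) + 8 \cdot 8 = \left(3 + \left(-4 + 2\right) + \left(-4 + 2\right)^{2}\right) + 64 = \left(3 - 2 + \left(-2\right)^{2}\right) + 64 = \left(3 - 2 + 4\right) + 64 = 5 + 64 = 69$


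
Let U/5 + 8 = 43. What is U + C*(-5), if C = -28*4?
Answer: 735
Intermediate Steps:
C = -112
U = 175 (U = -40 + 5*43 = -40 + 215 = 175)
U + C*(-5) = 175 - 112*(-5) = 175 + 560 = 735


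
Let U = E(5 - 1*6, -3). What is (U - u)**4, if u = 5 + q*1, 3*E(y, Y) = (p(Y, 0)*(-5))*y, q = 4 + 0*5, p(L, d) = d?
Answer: 6561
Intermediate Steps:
q = 4 (q = 4 + 0 = 4)
E(y, Y) = 0 (E(y, Y) = ((0*(-5))*y)/3 = (0*y)/3 = (1/3)*0 = 0)
U = 0
u = 9 (u = 5 + 4*1 = 5 + 4 = 9)
(U - u)**4 = (0 - 1*9)**4 = (0 - 9)**4 = (-9)**4 = 6561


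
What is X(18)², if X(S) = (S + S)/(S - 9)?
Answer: 16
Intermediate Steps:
X(S) = 2*S/(-9 + S) (X(S) = (2*S)/(-9 + S) = 2*S/(-9 + S))
X(18)² = (2*18/(-9 + 18))² = (2*18/9)² = (2*18*(⅑))² = 4² = 16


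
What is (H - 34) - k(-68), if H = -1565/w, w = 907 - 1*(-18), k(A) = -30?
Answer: -1053/185 ≈ -5.6919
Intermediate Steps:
w = 925 (w = 907 + 18 = 925)
H = -313/185 (H = -1565/925 = -1565*1/925 = -313/185 ≈ -1.6919)
(H - 34) - k(-68) = (-313/185 - 34) - 1*(-30) = -6603/185 + 30 = -1053/185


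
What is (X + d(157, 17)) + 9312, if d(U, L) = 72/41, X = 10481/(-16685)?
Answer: 135552577/14555 ≈ 9313.1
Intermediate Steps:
X = -223/355 (X = 10481*(-1/16685) = -223/355 ≈ -0.62817)
d(U, L) = 72/41 (d(U, L) = 72*(1/41) = 72/41)
(X + d(157, 17)) + 9312 = (-223/355 + 72/41) + 9312 = 16417/14555 + 9312 = 135552577/14555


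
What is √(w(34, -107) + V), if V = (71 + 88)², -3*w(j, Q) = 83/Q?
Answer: 2*√651251541/321 ≈ 159.00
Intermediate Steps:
w(j, Q) = -83/(3*Q)
V = 25281 (V = 159² = 25281)
√(w(34, -107) + V) = √(-83/3/(-107) + 25281) = √(-83/3*(-1/107) + 25281) = √(83/321 + 25281) = √(8115284/321) = 2*√651251541/321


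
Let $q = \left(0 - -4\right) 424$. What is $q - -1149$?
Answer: $2845$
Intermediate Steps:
$q = 1696$ ($q = \left(0 + 4\right) 424 = 4 \cdot 424 = 1696$)
$q - -1149 = 1696 - -1149 = 1696 + 1149 = 2845$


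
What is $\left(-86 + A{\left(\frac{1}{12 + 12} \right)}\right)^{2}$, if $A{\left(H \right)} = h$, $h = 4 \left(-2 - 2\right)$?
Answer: $10404$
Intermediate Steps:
$h = -16$ ($h = 4 \left(-4\right) = -16$)
$A{\left(H \right)} = -16$
$\left(-86 + A{\left(\frac{1}{12 + 12} \right)}\right)^{2} = \left(-86 - 16\right)^{2} = \left(-102\right)^{2} = 10404$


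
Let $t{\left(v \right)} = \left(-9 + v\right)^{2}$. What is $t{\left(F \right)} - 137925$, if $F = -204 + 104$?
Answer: $-126044$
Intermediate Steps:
$F = -100$
$t{\left(F \right)} - 137925 = \left(-9 - 100\right)^{2} - 137925 = \left(-109\right)^{2} - 137925 = 11881 - 137925 = -126044$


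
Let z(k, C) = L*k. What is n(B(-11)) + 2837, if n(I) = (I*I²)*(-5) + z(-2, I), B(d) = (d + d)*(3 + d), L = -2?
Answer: -27256039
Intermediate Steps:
B(d) = 2*d*(3 + d) (B(d) = (2*d)*(3 + d) = 2*d*(3 + d))
z(k, C) = -2*k
n(I) = 4 - 5*I³ (n(I) = (I*I²)*(-5) - 2*(-2) = I³*(-5) + 4 = -5*I³ + 4 = 4 - 5*I³)
n(B(-11)) + 2837 = (4 - 5*(-10648*(3 - 11)³)) + 2837 = (4 - 5*(2*(-11)*(-8))³) + 2837 = (4 - 5*176³) + 2837 = (4 - 5*5451776) + 2837 = (4 - 27258880) + 2837 = -27258876 + 2837 = -27256039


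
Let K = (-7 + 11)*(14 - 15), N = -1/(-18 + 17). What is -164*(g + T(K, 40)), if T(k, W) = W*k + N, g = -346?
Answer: 82820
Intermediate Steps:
N = 1 (N = -1/(-1) = -1*(-1) = 1)
K = -4 (K = 4*(-1) = -4)
T(k, W) = 1 + W*k (T(k, W) = W*k + 1 = 1 + W*k)
-164*(g + T(K, 40)) = -164*(-346 + (1 + 40*(-4))) = -164*(-346 + (1 - 160)) = -164*(-346 - 159) = -164*(-505) = 82820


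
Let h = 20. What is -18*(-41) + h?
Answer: 758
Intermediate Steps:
-18*(-41) + h = -18*(-41) + 20 = 738 + 20 = 758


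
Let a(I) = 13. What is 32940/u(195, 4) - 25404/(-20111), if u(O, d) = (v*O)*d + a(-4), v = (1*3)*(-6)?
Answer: -1811328/1669213 ≈ -1.0851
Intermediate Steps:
v = -18 (v = 3*(-6) = -18)
u(O, d) = 13 - 18*O*d (u(O, d) = (-18*O)*d + 13 = -18*O*d + 13 = 13 - 18*O*d)
32940/u(195, 4) - 25404/(-20111) = 32940/(13 - 18*195*4) - 25404/(-20111) = 32940/(13 - 14040) - 25404*(-1/20111) = 32940/(-14027) + 25404/20111 = 32940*(-1/14027) + 25404/20111 = -32940/14027 + 25404/20111 = -1811328/1669213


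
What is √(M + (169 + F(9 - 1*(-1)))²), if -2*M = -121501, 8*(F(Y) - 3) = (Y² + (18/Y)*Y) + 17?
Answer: √6171153/8 ≈ 310.52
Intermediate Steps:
F(Y) = 59/8 + Y²/8 (F(Y) = 3 + ((Y² + (18/Y)*Y) + 17)/8 = 3 + ((Y² + 18) + 17)/8 = 3 + ((18 + Y²) + 17)/8 = 3 + (35 + Y²)/8 = 3 + (35/8 + Y²/8) = 59/8 + Y²/8)
M = 121501/2 (M = -½*(-121501) = 121501/2 ≈ 60751.)
√(M + (169 + F(9 - 1*(-1)))²) = √(121501/2 + (169 + (59/8 + (9 - 1*(-1))²/8))²) = √(121501/2 + (169 + (59/8 + (9 + 1)²/8))²) = √(121501/2 + (169 + (59/8 + (⅛)*10²))²) = √(121501/2 + (169 + (59/8 + (⅛)*100))²) = √(121501/2 + (169 + (59/8 + 25/2))²) = √(121501/2 + (169 + 159/8)²) = √(121501/2 + (1511/8)²) = √(121501/2 + 2283121/64) = √(6171153/64) = √6171153/8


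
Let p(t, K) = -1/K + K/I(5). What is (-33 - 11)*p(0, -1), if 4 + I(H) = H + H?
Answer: -110/3 ≈ -36.667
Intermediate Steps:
I(H) = -4 + 2*H (I(H) = -4 + (H + H) = -4 + 2*H)
p(t, K) = -1/K + K/6 (p(t, K) = -1/K + K/(-4 + 2*5) = -1/K + K/(-4 + 10) = -1/K + K/6)
(-33 - 11)*p(0, -1) = (-33 - 11)*(-1/(-1) + (⅙)*(-1)) = -44*(-1*(-1) - ⅙) = -44*(1 - ⅙) = -44*⅚ = -110/3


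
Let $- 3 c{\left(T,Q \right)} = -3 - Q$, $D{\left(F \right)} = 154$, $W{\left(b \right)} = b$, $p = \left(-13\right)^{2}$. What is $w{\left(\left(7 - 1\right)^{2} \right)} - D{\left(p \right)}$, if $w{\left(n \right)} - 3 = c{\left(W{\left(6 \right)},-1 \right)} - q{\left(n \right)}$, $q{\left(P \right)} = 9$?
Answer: $- \frac{478}{3} \approx -159.33$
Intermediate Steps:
$p = 169$
$c{\left(T,Q \right)} = 1 + \frac{Q}{3}$ ($c{\left(T,Q \right)} = - \frac{-3 - Q}{3} = 1 + \frac{Q}{3}$)
$w{\left(n \right)} = - \frac{16}{3}$ ($w{\left(n \right)} = 3 + \left(\left(1 + \frac{1}{3} \left(-1\right)\right) - 9\right) = 3 + \left(\left(1 - \frac{1}{3}\right) - 9\right) = 3 + \left(\frac{2}{3} - 9\right) = 3 - \frac{25}{3} = - \frac{16}{3}$)
$w{\left(\left(7 - 1\right)^{2} \right)} - D{\left(p \right)} = - \frac{16}{3} - 154 = - \frac{478}{3}$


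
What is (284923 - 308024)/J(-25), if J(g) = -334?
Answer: 23101/334 ≈ 69.165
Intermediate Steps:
(284923 - 308024)/J(-25) = (284923 - 308024)/(-334) = -23101*(-1/334) = 23101/334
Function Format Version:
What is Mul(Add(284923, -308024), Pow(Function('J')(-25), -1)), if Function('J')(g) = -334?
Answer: Rational(23101, 334) ≈ 69.165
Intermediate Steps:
Mul(Add(284923, -308024), Pow(Function('J')(-25), -1)) = Mul(Add(284923, -308024), Pow(-334, -1)) = Mul(-23101, Rational(-1, 334)) = Rational(23101, 334)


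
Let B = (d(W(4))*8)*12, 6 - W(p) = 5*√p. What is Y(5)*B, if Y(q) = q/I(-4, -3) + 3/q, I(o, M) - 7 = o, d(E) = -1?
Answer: -1088/5 ≈ -217.60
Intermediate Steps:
W(p) = 6 - 5*√p
I(o, M) = 7 + o
Y(q) = 3/q + q/3 (Y(q) = q/(7 - 4) + 3/q = q/3 + 3/q = 3/q + q/3)
B = -96 (B = -1*8*12 = -8*12 = -96)
Y(5)*B = (3/5 + (⅓)*5)*(-96) = (3*(⅕) + 5/3)*(-96) = (⅗ + 5/3)*(-96) = (34/15)*(-96) = -1088/5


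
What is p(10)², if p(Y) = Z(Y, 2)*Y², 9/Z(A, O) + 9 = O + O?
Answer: 32400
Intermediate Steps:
Z(A, O) = 9/(-9 + 2*O) (Z(A, O) = 9/(-9 + (O + O)) = 9/(-9 + 2*O))
p(Y) = -9*Y²/5 (p(Y) = (9/(-9 + 2*2))*Y² = (9/(-9 + 4))*Y² = (9/(-5))*Y² = (9*(-⅕))*Y² = -9*Y²/5)
p(10)² = (-9/5*10²)² = (-9/5*100)² = (-180)² = 32400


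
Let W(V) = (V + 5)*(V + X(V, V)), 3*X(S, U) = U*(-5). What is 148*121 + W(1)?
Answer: 17904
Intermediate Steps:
X(S, U) = -5*U/3 (X(S, U) = (U*(-5))/3 = (-5*U)/3 = -5*U/3)
W(V) = -2*V*(5 + V)/3 (W(V) = (V + 5)*(V - 5*V/3) = (5 + V)*(-2*V/3) = -2*V*(5 + V)/3)
148*121 + W(1) = 148*121 + (⅔)*1*(-5 - 1*1) = 17908 + (⅔)*1*(-5 - 1) = 17908 + (⅔)*1*(-6) = 17908 - 4 = 17904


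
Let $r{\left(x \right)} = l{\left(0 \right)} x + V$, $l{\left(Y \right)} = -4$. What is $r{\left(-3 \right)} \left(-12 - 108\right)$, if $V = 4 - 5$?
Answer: $-1320$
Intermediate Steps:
$V = -1$ ($V = 4 - 5 = -1$)
$r{\left(x \right)} = -1 - 4 x$ ($r{\left(x \right)} = - 4 x - 1 = -1 - 4 x$)
$r{\left(-3 \right)} \left(-12 - 108\right) = \left(-1 - -12\right) \left(-12 - 108\right) = \left(-1 + 12\right) \left(-12 - 108\right) = 11 \left(-120\right) = -1320$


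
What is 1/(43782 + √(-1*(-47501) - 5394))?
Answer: 43782/1916821417 - √42107/1916821417 ≈ 2.2734e-5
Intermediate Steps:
1/(43782 + √(-1*(-47501) - 5394)) = 1/(43782 + √(47501 - 5394)) = 1/(43782 + √42107)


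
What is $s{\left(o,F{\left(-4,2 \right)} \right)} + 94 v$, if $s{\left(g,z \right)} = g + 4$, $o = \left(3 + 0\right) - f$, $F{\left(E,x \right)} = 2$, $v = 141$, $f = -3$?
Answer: $13264$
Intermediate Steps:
$o = 6$ ($o = \left(3 + 0\right) - -3 = 3 + 3 = 6$)
$s{\left(g,z \right)} = 4 + g$
$s{\left(o,F{\left(-4,2 \right)} \right)} + 94 v = \left(4 + 6\right) + 94 \cdot 141 = 10 + 13254 = 13264$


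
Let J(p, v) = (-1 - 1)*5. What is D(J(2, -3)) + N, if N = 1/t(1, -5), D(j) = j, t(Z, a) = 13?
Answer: -129/13 ≈ -9.9231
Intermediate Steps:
J(p, v) = -10 (J(p, v) = -2*5 = -10)
N = 1/13 ≈ 0.076923
D(J(2, -3)) + N = -10 + 1/13 = -129/13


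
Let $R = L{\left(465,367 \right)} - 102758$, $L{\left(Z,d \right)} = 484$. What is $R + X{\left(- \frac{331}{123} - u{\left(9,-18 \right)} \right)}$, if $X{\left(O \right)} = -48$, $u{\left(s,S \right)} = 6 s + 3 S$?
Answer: $-102322$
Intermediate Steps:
$u{\left(s,S \right)} = 3 S + 6 s$
$R = -102274$ ($R = 484 - 102758 = -102274$)
$R + X{\left(- \frac{331}{123} - u{\left(9,-18 \right)} \right)} = -102274 - 48 = -102322$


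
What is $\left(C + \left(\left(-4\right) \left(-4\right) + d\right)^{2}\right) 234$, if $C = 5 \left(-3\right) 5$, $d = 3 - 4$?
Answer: $35100$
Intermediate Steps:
$d = -1$ ($d = 3 - 4 = -1$)
$C = -75$ ($C = \left(-15\right) 5 = -75$)
$\left(C + \left(\left(-4\right) \left(-4\right) + d\right)^{2}\right) 234 = \left(-75 + \left(\left(-4\right) \left(-4\right) - 1\right)^{2}\right) 234 = \left(-75 + \left(16 - 1\right)^{2}\right) 234 = \left(-75 + 15^{2}\right) 234 = \left(-75 + 225\right) 234 = 150 \cdot 234 = 35100$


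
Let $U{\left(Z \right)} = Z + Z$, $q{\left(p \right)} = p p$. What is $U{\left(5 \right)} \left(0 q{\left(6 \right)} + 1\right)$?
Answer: $10$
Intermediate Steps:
$q{\left(p \right)} = p^{2}$
$U{\left(Z \right)} = 2 Z$
$U{\left(5 \right)} \left(0 q{\left(6 \right)} + 1\right) = 2 \cdot 5 \left(0 \cdot 6^{2} + 1\right) = 10 \left(0 \cdot 36 + 1\right) = 10 \left(0 + 1\right) = 10 \cdot 1 = 10$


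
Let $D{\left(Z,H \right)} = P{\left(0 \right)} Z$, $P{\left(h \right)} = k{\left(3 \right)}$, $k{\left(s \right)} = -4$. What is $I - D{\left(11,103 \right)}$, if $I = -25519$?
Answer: $-25475$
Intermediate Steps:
$P{\left(h \right)} = -4$
$D{\left(Z,H \right)} = - 4 Z$
$I - D{\left(11,103 \right)} = -25519 - \left(-4\right) 11 = -25519 - -44 = -25519 + 44 = -25475$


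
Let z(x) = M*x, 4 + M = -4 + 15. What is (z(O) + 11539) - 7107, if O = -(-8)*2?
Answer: 4544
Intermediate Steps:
M = 7 (M = -4 + (-4 + 15) = -4 + 11 = 7)
O = 16 (O = -2*(-8) = 16)
z(x) = 7*x
(z(O) + 11539) - 7107 = (7*16 + 11539) - 7107 = (112 + 11539) - 7107 = 11651 - 7107 = 4544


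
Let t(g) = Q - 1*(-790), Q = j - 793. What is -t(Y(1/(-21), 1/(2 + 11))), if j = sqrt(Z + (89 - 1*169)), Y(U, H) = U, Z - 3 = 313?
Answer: 3 - 2*sqrt(59) ≈ -12.362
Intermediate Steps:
Z = 316 (Z = 3 + 313 = 316)
j = 2*sqrt(59) (j = sqrt(316 + (89 - 1*169)) = sqrt(316 + (89 - 169)) = sqrt(316 - 80) = sqrt(236) = 2*sqrt(59) ≈ 15.362)
Q = -793 + 2*sqrt(59) (Q = 2*sqrt(59) - 793 = -793 + 2*sqrt(59) ≈ -777.64)
t(g) = -3 + 2*sqrt(59) (t(g) = (-793 + 2*sqrt(59)) - 1*(-790) = (-793 + 2*sqrt(59)) + 790 = -3 + 2*sqrt(59))
-t(Y(1/(-21), 1/(2 + 11))) = -(-3 + 2*sqrt(59)) = 3 - 2*sqrt(59)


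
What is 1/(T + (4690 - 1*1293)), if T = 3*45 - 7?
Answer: 1/3525 ≈ 0.00028369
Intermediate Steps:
T = 128 (T = 135 - 7 = 128)
1/(T + (4690 - 1*1293)) = 1/(128 + (4690 - 1*1293)) = 1/(128 + (4690 - 1293)) = 1/(128 + 3397) = 1/3525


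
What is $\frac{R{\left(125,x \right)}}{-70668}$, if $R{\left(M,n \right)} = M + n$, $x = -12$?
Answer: $- \frac{113}{70668} \approx -0.001599$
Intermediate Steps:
$\frac{R{\left(125,x \right)}}{-70668} = \frac{125 - 12}{-70668} = 113 \left(- \frac{1}{70668}\right) = - \frac{113}{70668}$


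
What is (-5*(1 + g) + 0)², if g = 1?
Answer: 100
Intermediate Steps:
(-5*(1 + g) + 0)² = (-5*(1 + 1) + 0)² = (-5*2 + 0)² = (-10 + 0)² = (-10)² = 100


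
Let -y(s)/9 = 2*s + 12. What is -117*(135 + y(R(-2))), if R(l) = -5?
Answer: -13689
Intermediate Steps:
y(s) = -108 - 18*s (y(s) = -9*(2*s + 12) = -9*(12 + 2*s) = -108 - 18*s)
-117*(135 + y(R(-2))) = -117*(135 + (-108 - 18*(-5))) = -117*(135 + (-108 + 90)) = -117*(135 - 18) = -117*117 = -13689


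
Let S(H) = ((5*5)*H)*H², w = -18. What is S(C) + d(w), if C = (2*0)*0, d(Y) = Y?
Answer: -18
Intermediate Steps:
C = 0 (C = 0*0 = 0)
S(H) = 25*H³ (S(H) = (25*H)*H² = 25*H³)
S(C) + d(w) = 25*0³ - 18 = 25*0 - 18 = 0 - 18 = -18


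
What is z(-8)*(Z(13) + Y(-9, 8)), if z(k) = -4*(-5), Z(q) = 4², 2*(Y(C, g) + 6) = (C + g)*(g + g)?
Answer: 40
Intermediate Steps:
Y(C, g) = -6 + g*(C + g) (Y(C, g) = -6 + ((C + g)*(g + g))/2 = -6 + ((C + g)*(2*g))/2 = -6 + (2*g*(C + g))/2 = -6 + g*(C + g))
Z(q) = 16
z(k) = 20
z(-8)*(Z(13) + Y(-9, 8)) = 20*(16 + (-6 + 8² - 9*8)) = 20*(16 + (-6 + 64 - 72)) = 20*(16 - 14) = 20*2 = 40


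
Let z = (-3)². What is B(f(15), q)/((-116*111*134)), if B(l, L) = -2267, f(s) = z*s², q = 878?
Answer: 2267/1725384 ≈ 0.0013139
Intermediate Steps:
z = 9
f(s) = 9*s²
B(f(15), q)/((-116*111*134)) = -2267/(-116*111*134) = -2267/((-12876*134)) = -2267/(-1725384) = -2267*(-1/1725384) = 2267/1725384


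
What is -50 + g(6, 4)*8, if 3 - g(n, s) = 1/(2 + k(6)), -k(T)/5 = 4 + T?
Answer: -155/6 ≈ -25.833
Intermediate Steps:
k(T) = -20 - 5*T (k(T) = -5*(4 + T) = -20 - 5*T)
g(n, s) = 145/48 (g(n, s) = 3 - 1/(2 + (-20 - 5*6)) = 3 - 1/(2 + (-20 - 30)) = 3 - 1/(2 - 50) = 3 - 1/(-48) = 3 - 1*(-1/48) = 3 + 1/48 = 145/48)
-50 + g(6, 4)*8 = -50 + (145/48)*8 = -50 + 145/6 = -155/6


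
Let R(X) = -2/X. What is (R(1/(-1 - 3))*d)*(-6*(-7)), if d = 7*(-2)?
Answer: -4704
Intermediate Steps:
d = -14
(R(1/(-1 - 3))*d)*(-6*(-7)) = (-2/(1/(-1 - 3))*(-14))*(-6*(-7)) = (-2/(1/(-4))*(-14))*42 = (-2/(-¼)*(-14))*42 = (-2*(-4)*(-14))*42 = (8*(-14))*42 = -112*42 = -4704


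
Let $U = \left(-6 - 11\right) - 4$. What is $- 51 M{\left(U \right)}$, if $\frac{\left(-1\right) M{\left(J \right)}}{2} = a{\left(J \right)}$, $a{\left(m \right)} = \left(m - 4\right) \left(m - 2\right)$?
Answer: $58650$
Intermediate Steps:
$U = -21$ ($U = \left(-6 - 11\right) - 4 = -17 - 4 = -21$)
$a{\left(m \right)} = \left(-4 + m\right) \left(-2 + m\right)$
$M{\left(J \right)} = -16 - 2 J^{2} + 12 J$ ($M{\left(J \right)} = - 2 \left(8 + J^{2} - 6 J\right) = -16 - 2 J^{2} + 12 J$)
$- 51 M{\left(U \right)} = - 51 \left(-16 - 2 \left(-21\right)^{2} + 12 \left(-21\right)\right) = - 51 \left(-16 - 882 - 252\right) = \left(-51\right) \left(-1150\right) = 58650$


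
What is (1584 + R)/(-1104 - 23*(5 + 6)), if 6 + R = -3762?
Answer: 2184/1357 ≈ 1.6094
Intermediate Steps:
R = -3768 (R = -6 - 3762 = -3768)
(1584 + R)/(-1104 - 23*(5 + 6)) = (1584 - 3768)/(-1104 - 23*(5 + 6)) = -2184/(-1104 - 23*11) = -2184/(-1104 - 253) = -2184/(-1357) = -2184*(-1/1357) = 2184/1357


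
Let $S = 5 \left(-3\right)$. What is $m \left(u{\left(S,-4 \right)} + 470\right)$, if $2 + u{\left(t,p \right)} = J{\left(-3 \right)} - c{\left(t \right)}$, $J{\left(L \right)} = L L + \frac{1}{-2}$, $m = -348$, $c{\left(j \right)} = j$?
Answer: $-171042$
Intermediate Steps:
$S = -15$
$J{\left(L \right)} = - \frac{1}{2} + L^{2}$ ($J{\left(L \right)} = L^{2} - \frac{1}{2} = - \frac{1}{2} + L^{2}$)
$u{\left(t,p \right)} = \frac{13}{2} - t$ ($u{\left(t,p \right)} = -2 - \left(\frac{1}{2} - 9 + t\right) = -2 - \left(- \frac{17}{2} + t\right) = \frac{13}{2} - t$)
$m \left(u{\left(S,-4 \right)} + 470\right) = - 348 \left(\left(\frac{13}{2} - -15\right) + 470\right) = - 348 \left(\left(\frac{13}{2} + 15\right) + 470\right) = - 348 \left(\frac{43}{2} + 470\right) = \left(-348\right) \frac{983}{2} = -171042$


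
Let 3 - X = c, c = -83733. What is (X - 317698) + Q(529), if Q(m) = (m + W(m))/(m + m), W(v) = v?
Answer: -233961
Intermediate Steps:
X = 83736 (X = 3 - 1*(-83733) = 3 + 83733 = 83736)
Q(m) = 1 (Q(m) = (m + m)/(m + m) = (2*m)/((2*m)) = (2*m)*(1/(2*m)) = 1)
(X - 317698) + Q(529) = (83736 - 317698) + 1 = -233962 + 1 = -233961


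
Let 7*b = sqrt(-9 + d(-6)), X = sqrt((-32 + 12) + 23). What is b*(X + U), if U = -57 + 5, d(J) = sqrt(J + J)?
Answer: sqrt(-9 + 2*I*sqrt(3))*(-52 + sqrt(3))/7 ≈ -4.0738 - 21.925*I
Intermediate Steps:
d(J) = sqrt(2)*sqrt(J) (d(J) = sqrt(2*J) = sqrt(2)*sqrt(J))
X = sqrt(3) (X = sqrt(-20 + 23) = sqrt(3) ≈ 1.7320)
U = -52
b = sqrt(-9 + 2*I*sqrt(3))/7 (b = sqrt(-9 + sqrt(2)*sqrt(-6))/7 = sqrt(-9 + sqrt(2)*(I*sqrt(6)))/7 = sqrt(-9 + 2*I*sqrt(3))/7 ≈ 0.081042 + 0.43617*I)
b*(X + U) = (sqrt(-9 + 2*I*sqrt(3))/7)*(sqrt(3) - 52) = (sqrt(-9 + 2*I*sqrt(3))/7)*(-52 + sqrt(3)) = sqrt(-9 + 2*I*sqrt(3))*(-52 + sqrt(3))/7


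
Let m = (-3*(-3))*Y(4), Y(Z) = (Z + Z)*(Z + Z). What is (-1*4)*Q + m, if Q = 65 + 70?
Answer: 36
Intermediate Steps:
Y(Z) = 4*Z² (Y(Z) = (2*Z)*(2*Z) = 4*Z²)
Q = 135
m = 576 (m = (-3*(-3))*(4*4²) = 9*(4*16) = 9*64 = 576)
(-1*4)*Q + m = -1*4*135 + 576 = -4*135 + 576 = -540 + 576 = 36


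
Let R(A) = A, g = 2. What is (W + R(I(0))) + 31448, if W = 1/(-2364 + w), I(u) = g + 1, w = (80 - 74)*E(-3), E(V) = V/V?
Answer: 74161457/2358 ≈ 31451.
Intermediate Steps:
E(V) = 1
w = 6 (w = (80 - 74)*1 = 6*1 = 6)
I(u) = 3 (I(u) = 2 + 1 = 3)
W = -1/2358 (W = 1/(-2364 + 6) = 1/(-2358) = -1/2358 ≈ -0.00042409)
(W + R(I(0))) + 31448 = (-1/2358 + 3) + 31448 = 7073/2358 + 31448 = 74161457/2358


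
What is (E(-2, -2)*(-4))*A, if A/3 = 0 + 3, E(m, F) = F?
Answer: 72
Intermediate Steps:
A = 9 (A = 3*(0 + 3) = 3*3 = 9)
(E(-2, -2)*(-4))*A = -2*(-4)*9 = 8*9 = 72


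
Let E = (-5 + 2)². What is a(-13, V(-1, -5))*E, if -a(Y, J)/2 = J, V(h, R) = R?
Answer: 90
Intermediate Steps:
E = 9 (E = (-3)² = 9)
a(Y, J) = -2*J
a(-13, V(-1, -5))*E = -2*(-5)*9 = 10*9 = 90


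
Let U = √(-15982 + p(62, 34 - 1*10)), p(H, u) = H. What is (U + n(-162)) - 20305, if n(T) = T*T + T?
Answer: 5777 + 4*I*√995 ≈ 5777.0 + 126.17*I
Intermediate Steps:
n(T) = T + T² (n(T) = T² + T = T + T²)
U = 4*I*√995 (U = √(-15982 + 62) = √(-15920) = 4*I*√995 ≈ 126.17*I)
(U + n(-162)) - 20305 = (4*I*√995 - 162*(1 - 162)) - 20305 = (4*I*√995 - 162*(-161)) - 20305 = (4*I*√995 + 26082) - 20305 = (26082 + 4*I*√995) - 20305 = 5777 + 4*I*√995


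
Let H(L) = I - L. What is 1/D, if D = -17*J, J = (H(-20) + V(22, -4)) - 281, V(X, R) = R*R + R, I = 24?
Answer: 1/3825 ≈ 0.00026144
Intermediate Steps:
V(X, R) = R + R² (V(X, R) = R² + R = R + R²)
H(L) = 24 - L
J = -225 (J = ((24 - 1*(-20)) - 4*(1 - 4)) - 281 = ((24 + 20) - 4*(-3)) - 281 = (44 + 12) - 281 = 56 - 281 = -225)
D = 3825 (D = -17*(-225) = 3825)
1/D = 1/3825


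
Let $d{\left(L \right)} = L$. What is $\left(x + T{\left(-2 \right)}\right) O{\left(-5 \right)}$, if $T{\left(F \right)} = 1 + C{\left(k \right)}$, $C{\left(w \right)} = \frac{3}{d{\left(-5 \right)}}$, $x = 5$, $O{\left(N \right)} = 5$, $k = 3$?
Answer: $27$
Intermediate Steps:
$C{\left(w \right)} = - \frac{3}{5}$ ($C{\left(w \right)} = \frac{3}{-5} = 3 \left(- \frac{1}{5}\right) = - \frac{3}{5}$)
$T{\left(F \right)} = \frac{2}{5}$ ($T{\left(F \right)} = 1 - \frac{3}{5} = \frac{2}{5}$)
$\left(x + T{\left(-2 \right)}\right) O{\left(-5 \right)} = \left(5 + \frac{2}{5}\right) 5 = \frac{27}{5} \cdot 5 = 27$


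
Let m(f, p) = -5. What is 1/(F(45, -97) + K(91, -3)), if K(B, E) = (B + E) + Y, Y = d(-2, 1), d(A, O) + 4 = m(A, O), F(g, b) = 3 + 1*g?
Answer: 1/127 ≈ 0.0078740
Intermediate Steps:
F(g, b) = 3 + g
d(A, O) = -9 (d(A, O) = -4 - 5 = -9)
Y = -9
K(B, E) = -9 + B + E (K(B, E) = (B + E) - 9 = -9 + B + E)
1/(F(45, -97) + K(91, -3)) = 1/((3 + 45) + (-9 + 91 - 3)) = 1/(48 + 79) = 1/127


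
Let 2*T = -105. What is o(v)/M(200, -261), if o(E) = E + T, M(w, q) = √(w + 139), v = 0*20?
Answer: -35*√339/226 ≈ -2.8514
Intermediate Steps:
T = -105/2 (T = (½)*(-105) = -105/2 ≈ -52.500)
v = 0
M(w, q) = √(139 + w)
o(E) = -105/2 + E (o(E) = E - 105/2 = -105/2 + E)
o(v)/M(200, -261) = (-105/2 + 0)/(√(139 + 200)) = -105*√339/339/2 = -35*√339/226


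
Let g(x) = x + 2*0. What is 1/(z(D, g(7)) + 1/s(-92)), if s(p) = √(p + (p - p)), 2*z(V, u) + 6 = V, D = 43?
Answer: 851/15744 + I*√23/15744 ≈ 0.054052 + 0.00030461*I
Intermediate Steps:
g(x) = x (g(x) = x + 0 = x)
z(V, u) = -3 + V/2
s(p) = √p (s(p) = √(p + 0) = √p)
1/(z(D, g(7)) + 1/s(-92)) = 1/((-3 + (½)*43) + 1/(√(-92))) = 1/((-3 + 43/2) + 1/(2*I*√23)) = 1/(37/2 - I*√23/46)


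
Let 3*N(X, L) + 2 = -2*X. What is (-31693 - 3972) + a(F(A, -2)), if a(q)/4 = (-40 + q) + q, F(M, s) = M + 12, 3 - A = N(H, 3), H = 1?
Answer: -107083/3 ≈ -35694.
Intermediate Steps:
N(X, L) = -⅔ - 2*X/3 (N(X, L) = -⅔ + (-2*X)/3 = -⅔ - 2*X/3)
A = 13/3 (A = 3 - (-⅔ - ⅔*1) = 3 - (-⅔ - ⅔) = 3 - 1*(-4/3) = 3 + 4/3 = 13/3 ≈ 4.3333)
F(M, s) = 12 + M
a(q) = -160 + 8*q (a(q) = 4*((-40 + q) + q) = 4*(-40 + 2*q) = -160 + 8*q)
(-31693 - 3972) + a(F(A, -2)) = (-31693 - 3972) + (-160 + 8*(12 + 13/3)) = -35665 + (-160 + 8*(49/3)) = -35665 + (-160 + 392/3) = -35665 - 88/3 = -107083/3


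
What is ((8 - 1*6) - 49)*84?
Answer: -3948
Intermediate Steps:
((8 - 1*6) - 49)*84 = ((8 - 6) - 49)*84 = (2 - 49)*84 = -47*84 = -3948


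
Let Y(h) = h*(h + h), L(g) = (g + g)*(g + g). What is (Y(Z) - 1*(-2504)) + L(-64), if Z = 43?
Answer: 22586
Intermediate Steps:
L(g) = 4*g² (L(g) = (2*g)*(2*g) = 4*g²)
Y(h) = 2*h² (Y(h) = h*(2*h) = 2*h²)
(Y(Z) - 1*(-2504)) + L(-64) = (2*43² - 1*(-2504)) + 4*(-64)² = (2*1849 + 2504) + 4*4096 = (3698 + 2504) + 16384 = 6202 + 16384 = 22586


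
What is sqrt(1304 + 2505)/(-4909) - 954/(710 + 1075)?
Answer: -318/595 - sqrt(3809)/4909 ≈ -0.54703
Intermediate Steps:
sqrt(1304 + 2505)/(-4909) - 954/(710 + 1075) = sqrt(3809)*(-1/4909) - 954/1785 = -sqrt(3809)/4909 - 954*1/1785 = -sqrt(3809)/4909 - 318/595 = -318/595 - sqrt(3809)/4909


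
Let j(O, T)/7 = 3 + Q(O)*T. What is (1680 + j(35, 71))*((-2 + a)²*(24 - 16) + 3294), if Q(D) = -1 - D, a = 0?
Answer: -53851266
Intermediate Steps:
j(O, T) = 21 + 7*T*(-1 - O) (j(O, T) = 7*(3 + (-1 - O)*T) = 7*(3 + T*(-1 - O)) = 21 + 7*T*(-1 - O))
(1680 + j(35, 71))*((-2 + a)²*(24 - 16) + 3294) = (1680 + (21 - 7*71*(1 + 35)))*((-2 + 0)²*(24 - 16) + 3294) = (1680 + (21 - 7*71*36))*((-2)²*8 + 3294) = (1680 + (21 - 17892))*(4*8 + 3294) = (1680 - 17871)*(32 + 3294) = -16191*3326 = -53851266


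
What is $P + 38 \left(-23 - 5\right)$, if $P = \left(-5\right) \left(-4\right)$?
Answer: $-1044$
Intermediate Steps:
$P = 20$
$P + 38 \left(-23 - 5\right) = 20 + 38 \left(-23 - 5\right) = 20 + 38 \left(-28\right) = 20 - 1064 = -1044$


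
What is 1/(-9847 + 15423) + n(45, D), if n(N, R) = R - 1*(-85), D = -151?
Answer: -368015/5576 ≈ -66.000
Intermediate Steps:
n(N, R) = 85 + R (n(N, R) = R + 85 = 85 + R)
1/(-9847 + 15423) + n(45, D) = 1/(-9847 + 15423) + (85 - 151) = 1/5576 - 66 = -368015/5576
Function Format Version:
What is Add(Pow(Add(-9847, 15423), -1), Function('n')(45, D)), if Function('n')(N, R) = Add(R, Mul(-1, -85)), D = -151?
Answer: Rational(-368015, 5576) ≈ -66.000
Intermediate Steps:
Function('n')(N, R) = Add(85, R) (Function('n')(N, R) = Add(R, 85) = Add(85, R))
Add(Pow(Add(-9847, 15423), -1), Function('n')(45, D)) = Add(Pow(Add(-9847, 15423), -1), Add(85, -151)) = Add(Pow(5576, -1), -66) = Add(Rational(1, 5576), -66) = Rational(-368015, 5576)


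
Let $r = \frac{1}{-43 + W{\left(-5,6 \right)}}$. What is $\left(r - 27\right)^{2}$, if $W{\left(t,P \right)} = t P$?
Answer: $\frac{3888784}{5329} \approx 729.74$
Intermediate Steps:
$W{\left(t,P \right)} = P t$
$r = - \frac{1}{73}$ ($r = \frac{1}{-43 + 6 \left(-5\right)} = \frac{1}{-43 - 30} = \frac{1}{-73} = - \frac{1}{73} \approx -0.013699$)
$\left(r - 27\right)^{2} = \left(- \frac{1}{73} - 27\right)^{2} = \left(- \frac{1972}{73}\right)^{2} = \frac{3888784}{5329}$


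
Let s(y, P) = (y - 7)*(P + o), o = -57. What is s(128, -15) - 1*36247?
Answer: -44959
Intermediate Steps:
s(y, P) = (-57 + P)*(-7 + y) (s(y, P) = (y - 7)*(P - 57) = (-7 + y)*(-57 + P) = (-57 + P)*(-7 + y))
s(128, -15) - 1*36247 = (399 - 57*128 - 7*(-15) - 15*128) - 1*36247 = (399 - 7296 + 105 - 1920) - 36247 = -8712 - 36247 = -44959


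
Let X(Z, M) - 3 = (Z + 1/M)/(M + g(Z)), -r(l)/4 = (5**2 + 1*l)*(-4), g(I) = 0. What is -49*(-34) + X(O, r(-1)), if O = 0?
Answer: 246104065/147456 ≈ 1669.0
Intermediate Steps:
r(l) = 400 + 16*l (r(l) = -4*(5**2 + 1*l)*(-4) = -4*(25 + l)*(-4) = -4*(-100 - 4*l) = 400 + 16*l)
X(Z, M) = 3 + (Z + 1/M)/M (X(Z, M) = 3 + (Z + 1/M)/(M + 0) = 3 + (Z + 1/M)/M)
-49*(-34) + X(O, r(-1)) = -49*(-34) + (3 + (400 + 16*(-1))**(-2) + 0/(400 + 16*(-1))) = 1666 + (3 + (400 - 16)**(-2) + 0/(400 - 16)) = 1666 + (3 + 384**(-2) + 0/384) = 1666 + (3 + 1/147456 + 0*(1/384)) = 1666 + (3 + 1/147456 + 0) = 1666 + 442369/147456 = 246104065/147456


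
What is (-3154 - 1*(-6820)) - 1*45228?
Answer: -41562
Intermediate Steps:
(-3154 - 1*(-6820)) - 1*45228 = (-3154 + 6820) - 45228 = 3666 - 45228 = -41562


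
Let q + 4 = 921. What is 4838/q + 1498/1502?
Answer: 4320171/688667 ≈ 6.2732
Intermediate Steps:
q = 917 (q = -4 + 921 = 917)
4838/q + 1498/1502 = 4838/917 + 1498/1502 = 4838*(1/917) + 1498*(1/1502) = 4838/917 + 749/751 = 4320171/688667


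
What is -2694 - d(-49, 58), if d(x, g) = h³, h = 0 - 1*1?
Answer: -2693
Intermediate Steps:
h = -1 (h = 0 - 1 = -1)
d(x, g) = -1 (d(x, g) = (-1)³ = -1)
-2694 - d(-49, 58) = -2694 - 1*(-1) = -2694 + 1 = -2693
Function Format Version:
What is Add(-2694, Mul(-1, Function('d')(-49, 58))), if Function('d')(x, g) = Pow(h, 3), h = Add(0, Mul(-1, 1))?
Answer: -2693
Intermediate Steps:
h = -1 (h = Add(0, -1) = -1)
Function('d')(x, g) = -1 (Function('d')(x, g) = Pow(-1, 3) = -1)
Add(-2694, Mul(-1, Function('d')(-49, 58))) = Add(-2694, Mul(-1, -1)) = Add(-2694, 1) = -2693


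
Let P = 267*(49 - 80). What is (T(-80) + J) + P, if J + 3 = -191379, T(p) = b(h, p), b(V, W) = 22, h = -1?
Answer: -199637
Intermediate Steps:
T(p) = 22
P = -8277 (P = 267*(-31) = -8277)
J = -191382 (J = -3 - 191379 = -191382)
(T(-80) + J) + P = (22 - 191382) - 8277 = -191360 - 8277 = -199637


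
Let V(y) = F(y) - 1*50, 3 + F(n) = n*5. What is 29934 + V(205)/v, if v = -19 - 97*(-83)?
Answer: 60107715/2008 ≈ 29934.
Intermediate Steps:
F(n) = -3 + 5*n (F(n) = -3 + n*5 = -3 + 5*n)
v = 8032 (v = -19 + 8051 = 8032)
V(y) = -53 + 5*y (V(y) = (-3 + 5*y) - 1*50 = (-3 + 5*y) - 50 = -53 + 5*y)
29934 + V(205)/v = 29934 + (-53 + 5*205)/8032 = 29934 + (-53 + 1025)*(1/8032) = 29934 + 972*(1/8032) = 29934 + 243/2008 = 60107715/2008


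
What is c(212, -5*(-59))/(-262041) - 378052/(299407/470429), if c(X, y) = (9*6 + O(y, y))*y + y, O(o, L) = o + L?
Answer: -15534388083319851/26152303229 ≈ -5.9400e+5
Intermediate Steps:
O(o, L) = L + o
c(X, y) = y + y*(54 + 2*y) (c(X, y) = (9*6 + (y + y))*y + y = (54 + 2*y)*y + y = y*(54 + 2*y) + y = y + y*(54 + 2*y))
c(212, -5*(-59))/(-262041) - 378052/(299407/470429) = ((-5*(-59))*(55 + 2*(-5*(-59))))/(-262041) - 378052/(299407/470429) = (295*(55 + 2*295))*(-1/262041) - 378052/(299407*(1/470429)) = (295*(55 + 590))*(-1/262041) - 378052/299407/470429 = (295*645)*(-1/262041) - 378052*470429/299407 = 190275*(-1/262041) - 177846624308/299407 = -63425/87347 - 177846624308/299407 = -15534388083319851/26152303229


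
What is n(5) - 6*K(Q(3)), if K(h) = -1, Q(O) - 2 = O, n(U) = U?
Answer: 11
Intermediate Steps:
Q(O) = 2 + O
n(5) - 6*K(Q(3)) = 5 - 6*(-1) = 5 + 6 = 11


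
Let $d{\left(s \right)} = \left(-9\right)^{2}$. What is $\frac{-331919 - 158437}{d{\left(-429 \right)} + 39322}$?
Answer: $- \frac{490356}{39403} \approx -12.445$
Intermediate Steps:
$d{\left(s \right)} = 81$
$\frac{-331919 - 158437}{d{\left(-429 \right)} + 39322} = \frac{-331919 - 158437}{81 + 39322} = - \frac{490356}{39403}$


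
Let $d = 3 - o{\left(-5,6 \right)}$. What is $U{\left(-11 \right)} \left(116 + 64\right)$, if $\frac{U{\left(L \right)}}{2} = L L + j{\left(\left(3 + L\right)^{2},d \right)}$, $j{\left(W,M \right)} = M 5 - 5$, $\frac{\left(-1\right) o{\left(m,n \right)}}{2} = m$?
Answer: $29160$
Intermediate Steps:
$o{\left(m,n \right)} = - 2 m$
$d = -7$ ($d = 3 - \left(-2\right) \left(-5\right) = 3 - 10 = -7$)
$j{\left(W,M \right)} = -5 + 5 M$ ($j{\left(W,M \right)} = 5 M - 5 = -5 + 5 M$)
$U{\left(L \right)} = -80 + 2 L^{2}$ ($U{\left(L \right)} = 2 \left(L L + \left(-5 + 5 \left(-7\right)\right)\right) = 2 \left(L^{2} - 40\right) = 2 \left(-40 + L^{2}\right) = -80 + 2 L^{2}$)
$U{\left(-11 \right)} \left(116 + 64\right) = \left(-80 + 2 \left(-11\right)^{2}\right) \left(116 + 64\right) = \left(-80 + 2 \cdot 121\right) 180 = \left(-80 + 242\right) 180 = 162 \cdot 180 = 29160$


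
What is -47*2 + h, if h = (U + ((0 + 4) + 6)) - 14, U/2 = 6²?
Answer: -26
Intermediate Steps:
U = 72 (U = 2*6² = 2*36 = 72)
h = 68 (h = (72 + ((0 + 4) + 6)) - 14 = (72 + (4 + 6)) - 14 = (72 + 10) - 14 = 82 - 14 = 68)
-47*2 + h = -47*2 + 68 = -94 + 68 = -26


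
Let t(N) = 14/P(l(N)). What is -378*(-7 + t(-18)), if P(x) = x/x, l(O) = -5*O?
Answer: -2646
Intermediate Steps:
P(x) = 1
t(N) = 14 (t(N) = 14/1 = 14*1 = 14)
-378*(-7 + t(-18)) = -378*(-7 + 14) = -378*7 = -2646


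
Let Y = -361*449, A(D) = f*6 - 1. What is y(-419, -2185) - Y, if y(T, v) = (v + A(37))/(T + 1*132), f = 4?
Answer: 46521705/287 ≈ 1.6210e+5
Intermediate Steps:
A(D) = 23 (A(D) = 4*6 - 1 = 24 - 1 = 23)
y(T, v) = (23 + v)/(132 + T) (y(T, v) = (v + 23)/(T + 1*132) = (23 + v)/(T + 132) = (23 + v)/(132 + T))
Y = -162089
y(-419, -2185) - Y = (23 - 2185)/(132 - 419) - 1*(-162089) = -2162/(-287) + 162089 = -1/287*(-2162) + 162089 = 2162/287 + 162089 = 46521705/287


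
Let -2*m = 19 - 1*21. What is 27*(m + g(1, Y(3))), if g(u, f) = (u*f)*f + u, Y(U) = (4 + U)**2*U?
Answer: 583497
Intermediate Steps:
Y(U) = U*(4 + U)**2
g(u, f) = u + u*f**2 (g(u, f) = (f*u)*f + u = u*f**2 + u = u + u*f**2)
m = 1 (m = -(19 - 1*21)/2 = -(19 - 21)/2 = -1/2*(-2) = 1)
27*(m + g(1, Y(3))) = 27*(1 + 1*(1 + (3*(4 + 3)**2)**2)) = 27*(1 + 1*(1 + (3*7**2)**2)) = 27*(1 + 1*(1 + (3*49)**2)) = 27*(1 + 1*(1 + 147**2)) = 27*(1 + 1*(1 + 21609)) = 27*(1 + 1*21610) = 27*(1 + 21610) = 27*21611 = 583497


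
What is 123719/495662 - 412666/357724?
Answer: -20035699917/22163774161 ≈ -0.90398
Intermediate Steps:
123719/495662 - 412666/357724 = 123719*(1/495662) - 412666*1/357724 = 123719/495662 - 206333/178862 = -20035699917/22163774161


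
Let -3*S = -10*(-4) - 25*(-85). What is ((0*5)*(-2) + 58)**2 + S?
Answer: 7927/3 ≈ 2642.3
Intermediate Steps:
S = -2165/3 (S = -(-10*(-4) - 25*(-85))/3 = -(40 + 2125)/3 = -1/3*2165 = -2165/3 ≈ -721.67)
((0*5)*(-2) + 58)**2 + S = ((0*5)*(-2) + 58)**2 - 2165/3 = (0*(-2) + 58)**2 - 2165/3 = (0 + 58)**2 - 2165/3 = 58**2 - 2165/3 = 3364 - 2165/3 = 7927/3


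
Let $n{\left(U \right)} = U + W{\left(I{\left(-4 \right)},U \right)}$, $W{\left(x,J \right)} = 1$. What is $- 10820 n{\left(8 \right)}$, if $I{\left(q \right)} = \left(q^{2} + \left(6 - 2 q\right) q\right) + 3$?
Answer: $-97380$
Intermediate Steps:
$I{\left(q \right)} = 3 + q^{2} + q \left(6 - 2 q\right)$ ($I{\left(q \right)} = \left(q^{2} + q \left(6 - 2 q\right)\right) + 3 = 3 + q^{2} + q \left(6 - 2 q\right)$)
$n{\left(U \right)} = 1 + U$ ($n{\left(U \right)} = U + 1 = 1 + U$)
$- 10820 n{\left(8 \right)} = - 10820 \left(1 + 8\right) = \left(-10820\right) 9 = -97380$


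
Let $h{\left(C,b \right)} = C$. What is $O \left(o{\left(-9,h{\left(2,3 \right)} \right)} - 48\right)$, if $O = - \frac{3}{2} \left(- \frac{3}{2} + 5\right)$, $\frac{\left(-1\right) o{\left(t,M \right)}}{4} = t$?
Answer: $63$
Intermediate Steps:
$o{\left(t,M \right)} = - 4 t$
$O = - \frac{21}{4}$ ($O = \left(-3\right) \frac{1}{2} \left(\left(-3\right) \frac{1}{2} + 5\right) = - \frac{3 \left(- \frac{3}{2} + 5\right)}{2} = \left(- \frac{3}{2}\right) \frac{7}{2} = - \frac{21}{4} \approx -5.25$)
$O \left(o{\left(-9,h{\left(2,3 \right)} \right)} - 48\right) = - \frac{21 \left(\left(-4\right) \left(-9\right) - 48\right)}{4} = - \frac{21 \left(36 - 48\right)}{4} = \left(- \frac{21}{4}\right) \left(-12\right) = 63$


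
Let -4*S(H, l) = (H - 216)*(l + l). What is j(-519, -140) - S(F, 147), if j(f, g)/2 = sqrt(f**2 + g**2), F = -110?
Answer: -23961 + 2*sqrt(288961) ≈ -22886.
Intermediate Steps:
j(f, g) = 2*sqrt(f**2 + g**2)
S(H, l) = -l*(-216 + H)/2 (S(H, l) = -(H - 216)*(l + l)/4 = -(-216 + H)*2*l/4 = -l*(-216 + H)/2)
j(-519, -140) - S(F, 147) = 2*sqrt((-519)**2 + (-140)**2) - 147*(216 - 1*(-110))/2 = 2*sqrt(269361 + 19600) - 147*(216 + 110)/2 = 2*sqrt(288961) - 147*326/2 = 2*sqrt(288961) - 1*23961 = 2*sqrt(288961) - 23961 = -23961 + 2*sqrt(288961)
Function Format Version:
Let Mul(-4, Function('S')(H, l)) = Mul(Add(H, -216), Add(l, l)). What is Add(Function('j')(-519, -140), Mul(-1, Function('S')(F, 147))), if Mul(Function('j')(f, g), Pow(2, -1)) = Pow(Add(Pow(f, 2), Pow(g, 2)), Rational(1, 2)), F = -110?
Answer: Add(-23961, Mul(2, Pow(288961, Rational(1, 2)))) ≈ -22886.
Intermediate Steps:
Function('j')(f, g) = Mul(2, Pow(Add(Pow(f, 2), Pow(g, 2)), Rational(1, 2)))
Function('S')(H, l) = Mul(Rational(-1, 2), l, Add(-216, H)) (Function('S')(H, l) = Mul(Rational(-1, 4), Mul(Add(H, -216), Add(l, l))) = Mul(Rational(-1, 4), Mul(Add(-216, H), Mul(2, l))) = Mul(Rational(-1, 4), Mul(2, l, Add(-216, H))) = Mul(Rational(-1, 2), l, Add(-216, H)))
Add(Function('j')(-519, -140), Mul(-1, Function('S')(F, 147))) = Add(Mul(2, Pow(Add(Pow(-519, 2), Pow(-140, 2)), Rational(1, 2))), Mul(-1, Mul(Rational(1, 2), 147, Add(216, Mul(-1, -110))))) = Add(Mul(2, Pow(Add(269361, 19600), Rational(1, 2))), Mul(-1, Mul(Rational(1, 2), 147, Add(216, 110)))) = Add(Mul(2, Pow(288961, Rational(1, 2))), Mul(-1, Mul(Rational(1, 2), 147, 326))) = Add(Mul(2, Pow(288961, Rational(1, 2))), Mul(-1, 23961)) = Add(Mul(2, Pow(288961, Rational(1, 2))), -23961) = Add(-23961, Mul(2, Pow(288961, Rational(1, 2))))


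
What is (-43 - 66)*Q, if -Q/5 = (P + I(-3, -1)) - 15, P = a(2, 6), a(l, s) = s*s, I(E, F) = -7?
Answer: 7630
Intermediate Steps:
a(l, s) = s²
P = 36 (P = 6² = 36)
Q = -70 (Q = -5*((36 - 7) - 15) = -5*(29 - 15) = -5*14 = -70)
(-43 - 66)*Q = (-43 - 66)*(-70) = -109*(-70) = 7630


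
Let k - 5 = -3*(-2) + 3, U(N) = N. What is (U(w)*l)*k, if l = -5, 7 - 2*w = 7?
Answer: 0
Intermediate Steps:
w = 0 (w = 7/2 - 1/2*7 = 7/2 - 7/2 = 0)
k = 14 (k = 5 + (-3*(-2) + 3) = 5 + (6 + 3) = 5 + 9 = 14)
(U(w)*l)*k = (0*(-5))*14 = 0*14 = 0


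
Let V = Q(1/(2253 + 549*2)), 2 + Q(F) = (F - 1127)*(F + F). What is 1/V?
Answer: -11229201/30011554 ≈ -0.37416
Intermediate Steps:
Q(F) = -2 + 2*F*(-1127 + F) (Q(F) = -2 + (F - 1127)*(F + F) = -2 + (-1127 + F)*(2*F) = -2 + 2*F*(-1127 + F))
V = -30011554/11229201 (V = -2 - 2254/(2253 + 549*2) + 2*(1/(2253 + 549*2))² = -2 - 2254/(2253 + 1098) + 2*(1/(2253 + 1098))² = -2 - 2254/3351 + 2*(1/3351)² = -2 - 2254*1/3351 + 2*(1/3351)² = -2 - 2254/3351 + 2*(1/11229201) = -2 - 2254/3351 + 2/11229201 = -30011554/11229201 ≈ -2.6726)
1/V = 1/(-30011554/11229201) = -11229201/30011554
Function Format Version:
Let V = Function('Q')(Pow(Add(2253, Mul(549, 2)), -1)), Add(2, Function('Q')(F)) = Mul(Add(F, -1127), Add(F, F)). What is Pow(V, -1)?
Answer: Rational(-11229201, 30011554) ≈ -0.37416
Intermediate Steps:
Function('Q')(F) = Add(-2, Mul(2, F, Add(-1127, F))) (Function('Q')(F) = Add(-2, Mul(Add(F, -1127), Add(F, F))) = Add(-2, Mul(Add(-1127, F), Mul(2, F))) = Add(-2, Mul(2, F, Add(-1127, F))))
V = Rational(-30011554, 11229201) (V = Add(-2, Mul(-2254, Pow(Add(2253, Mul(549, 2)), -1)), Mul(2, Pow(Pow(Add(2253, Mul(549, 2)), -1), 2))) = Add(-2, Mul(-2254, Pow(Add(2253, 1098), -1)), Mul(2, Pow(Pow(Add(2253, 1098), -1), 2))) = Add(-2, Mul(-2254, Pow(3351, -1)), Mul(2, Pow(Pow(3351, -1), 2))) = Add(-2, Mul(-2254, Rational(1, 3351)), Mul(2, Pow(Rational(1, 3351), 2))) = Add(-2, Rational(-2254, 3351), Mul(2, Rational(1, 11229201))) = Add(-2, Rational(-2254, 3351), Rational(2, 11229201)) = Rational(-30011554, 11229201) ≈ -2.6726)
Pow(V, -1) = Pow(Rational(-30011554, 11229201), -1) = Rational(-11229201, 30011554)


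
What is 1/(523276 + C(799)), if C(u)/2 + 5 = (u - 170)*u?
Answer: 1/1528408 ≈ 6.5428e-7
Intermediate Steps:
C(u) = -10 + 2*u*(-170 + u) (C(u) = -10 + 2*((u - 170)*u) = -10 + 2*((-170 + u)*u) = -10 + 2*(u*(-170 + u)) = -10 + 2*u*(-170 + u))
1/(523276 + C(799)) = 1/(523276 + (-10 - 340*799 + 2*799²)) = 1/(523276 + (-10 - 271660 + 2*638401)) = 1/(523276 + (-10 - 271660 + 1276802)) = 1/(523276 + 1005132) = 1/1528408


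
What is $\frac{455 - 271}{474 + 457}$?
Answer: $\frac{184}{931} \approx 0.19764$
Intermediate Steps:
$\frac{455 - 271}{474 + 457} = \frac{184}{931}$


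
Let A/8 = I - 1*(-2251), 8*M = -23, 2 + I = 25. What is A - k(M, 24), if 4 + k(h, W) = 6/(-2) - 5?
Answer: 18204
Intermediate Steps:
I = 23 (I = -2 + 25 = 23)
M = -23/8 (M = (1/8)*(-23) = -23/8 ≈ -2.8750)
A = 18192 (A = 8*(23 - 1*(-2251)) = 8*(23 + 2251) = 8*2274 = 18192)
k(h, W) = -12 (k(h, W) = -4 + (6/(-2) - 5) = -4 + (6*(-1/2) - 5) = -4 + (-3 - 5) = -4 - 8 = -12)
A - k(M, 24) = 18192 - 1*(-12) = 18192 + 12 = 18204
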